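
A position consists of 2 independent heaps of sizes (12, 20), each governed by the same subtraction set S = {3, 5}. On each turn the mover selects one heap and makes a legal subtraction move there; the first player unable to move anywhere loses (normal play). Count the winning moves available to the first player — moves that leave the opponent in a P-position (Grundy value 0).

All heaps use S = {3, 5}:
n :  0  1  2  3  4  5  6  7  8  9 10 11 12 13 14 15 16 17 18 19 20
G :  0  0  0  1  1  1  2  2  0  0  0  1  1  1  2  2  0  0  0  1  1
Heap A: G(12) = 1.
Heap B: G(20) = 1.
Combined Grundy value = 1 ⊕ 1 = 0.
A winning move leaves total XOR = 0, i.e. changes one component's Grundy value g to g ⊕ X where X is the current total.
Heap A: target g' = 1⊕0 = 1, but every legal move changes the Grundy value (mex property), so 0 moves.
Heap B: target g' = 1⊕0 = 1, but every legal move changes the Grundy value (mex property), so 0 moves.

0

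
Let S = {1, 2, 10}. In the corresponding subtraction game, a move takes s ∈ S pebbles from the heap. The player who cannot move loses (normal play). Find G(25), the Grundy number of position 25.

1

G(0) = 0
G(1) = mex{0} = 1
G(2) = mex{1,0} = 2
G(3) = mex{2,1} = 0
G(4) = mex{0,2} = 1
G(5) = mex{1,0} = 2
G(6) = mex{2,1} = 0
G(7) = mex{0,2} = 1
G(8) = mex{1,0} = 2
G(9) = mex{2,1} = 0
G(10) = mex{0,2,0} = 1
G(11) = mex{1,0,1} = 2
G(12) = mex{2,1,2} = 0
G(13) = mex{0,2,0} = 1
G(14) = mex{1,0,1} = 2
G(15) = mex{2,1,2} = 0
G(16) = mex{0,2,0} = 1
G(17) = mex{1,0,1} = 2
G(18) = mex{2,1,2} = 0
G(19) = mex{0,2,0} = 1
G(20) = mex{1,0,1} = 2
G(21) = mex{2,1,2} = 0
G(22) = mex{0,2,0} = 1
G(23) = mex{1,0,1} = 2
G(24) = mex{2,1,2} = 0
G(25) = mex{0,2,0} = 1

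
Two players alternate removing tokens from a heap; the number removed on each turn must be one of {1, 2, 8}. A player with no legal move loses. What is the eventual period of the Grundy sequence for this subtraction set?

3

n :  0  1  2  3  4  5  6  7  8  9 10 11 12 13 14
G :  0  1  2  0  1  2  0  1  2  0  1  2  0  1  2
G(n+3) = G(n) holds for n = 0,…,7 (a full window of length max(S) = 8), so the sequence is purely periodic with period 3.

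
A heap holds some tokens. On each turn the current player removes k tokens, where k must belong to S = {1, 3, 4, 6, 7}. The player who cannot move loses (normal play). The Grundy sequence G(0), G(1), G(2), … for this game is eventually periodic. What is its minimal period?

n :  0  1  2  3  4  5  6  7  8  9 10 11 12 13 14 15 16 17 18 19 20 21
G :  0  1  0  1  2  3  2  3  4  5  0  1  0  1  2  3  2  3  4  5  0  1
G(n+10) = G(n) holds for n = 0,…,6 (a full window of length max(S) = 7), so the sequence is purely periodic with period 10.

10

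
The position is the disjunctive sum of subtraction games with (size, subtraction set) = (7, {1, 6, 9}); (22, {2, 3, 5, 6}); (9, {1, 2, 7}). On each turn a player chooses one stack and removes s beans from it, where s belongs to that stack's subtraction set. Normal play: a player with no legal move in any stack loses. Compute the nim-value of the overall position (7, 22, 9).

Stack A, S = {1, 6, 9}:
G(0) = 0
G(1) = mex{0} = 1
G(2) = mex{1} = 0
G(3) = mex{0} = 1
G(4) = mex{1} = 0
G(5) = mex{0} = 1
G(6) = mex{1,0} = 2
G(7) = mex{2,1} = 0
G_A(7) = 0.
Stack B, S = {2, 3, 5, 6}:
G(0) = 0
G(1) = mex{} = 0
G(2) = mex{0} = 1
G(3) = mex{0,0} = 1
G(4) = mex{1,0} = 2
G(5) = mex{1,1,0} = 2
G(6) = mex{2,1,0,0} = 3
G(7) = mex{2,2,1,0} = 3
G(8) = mex{3,2,1,1} = 0
G(9) = mex{3,3,2,1} = 0
G(10) = mex{0,3,2,2} = 1
G(11) = mex{0,0,3,2} = 1
G(12) = mex{1,0,3,3} = 2
G(13) = mex{1,1,0,3} = 2
G(14) = mex{2,1,0,0} = 3
G(15) = mex{2,2,1,0} = 3
G(16) = mex{3,2,1,1} = 0
G(17) = mex{3,3,2,1} = 0
G(18) = mex{0,3,2,2} = 1
G(19) = mex{0,0,3,2} = 1
G(20) = mex{1,0,3,3} = 2
G(21) = mex{1,1,0,3} = 2
G(22) = mex{2,1,0,0} = 3
G_B(22) = 3.
Stack C, S = {1, 2, 7}:
n : 0 1 2 3 4 5 6 7 8 9
G : 0 1 2 0 1 2 0 1 2 0
G_C(9) = 0.
Combined Grundy value = 0 ⊕ 3 ⊕ 0 = 3.

3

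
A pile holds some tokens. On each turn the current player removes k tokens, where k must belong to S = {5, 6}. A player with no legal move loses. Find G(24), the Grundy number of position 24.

n :  0  1  2  3  4  5  6  7  8  9 10 11 12 13 14 15 16 17 18 19 20 21 22 23 24
G :  0  0  0  0  0  1  1  1  1  1  2  0  0  0  0  0  1  1  1  1  1  2  0  0  0

0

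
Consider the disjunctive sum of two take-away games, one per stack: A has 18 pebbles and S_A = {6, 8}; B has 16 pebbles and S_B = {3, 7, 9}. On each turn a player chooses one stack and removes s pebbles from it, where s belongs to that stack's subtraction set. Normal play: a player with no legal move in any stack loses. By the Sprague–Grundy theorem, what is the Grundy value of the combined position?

0

Stack A, S = {6, 8}:
n :  0  1  2  3  4  5  6  7  8  9 10 11 12 13 14 15 16 17 18
G :  0  0  0  0  0  0  1  1  1  1  1  1  2  2  0  0  0  0  0
G_A(18) = 0.
Stack B, S = {3, 7, 9}:
G(0) = 0
G(1) = mex{} = 0
G(2) = mex{} = 0
G(3) = mex{0} = 1
G(4) = mex{0} = 1
G(5) = mex{0} = 1
G(6) = mex{1} = 0
G(7) = mex{1,0} = 2
G(8) = mex{1,0} = 2
G(9) = mex{0,0,0} = 1
G(10) = mex{2,1,0} = 3
G(11) = mex{2,1,0} = 3
G(12) = mex{1,1,1} = 0
G(13) = mex{3,0,1} = 2
G(14) = mex{3,2,1} = 0
G(15) = mex{0,2,0} = 1
G(16) = mex{2,1,2} = 0
G_B(16) = 0.
Combined Grundy value = 0 ⊕ 0 = 0.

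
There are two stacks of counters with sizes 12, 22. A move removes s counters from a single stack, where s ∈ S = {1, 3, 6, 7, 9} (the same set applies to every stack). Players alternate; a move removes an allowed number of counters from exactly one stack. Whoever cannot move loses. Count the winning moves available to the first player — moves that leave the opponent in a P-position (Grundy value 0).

2

All stacks use S = {1, 3, 6, 7, 9}:
G(0) = 0
G(1) = mex{0} = 1
G(2) = mex{1} = 0
G(3) = mex{0,0} = 1
G(4) = mex{1,1} = 0
G(5) = mex{0,0} = 1
G(6) = mex{1,1,0} = 2
G(7) = mex{2,0,1,0} = 3
G(8) = mex{3,1,0,1} = 2
G(9) = mex{2,2,1,0,0} = 3
G(10) = mex{3,3,0,1,1} = 2
G(11) = mex{2,2,1,0,0} = 3
G(12) = mex{3,3,2,1,1} = 0
G(13) = mex{0,2,3,2,0} = 1
G(14) = mex{1,3,2,3,1} = 0
G(15) = mex{0,0,3,2,2} = 1
G(16) = mex{1,1,2,3,3} = 0
G(17) = mex{0,0,3,2,2} = 1
G(18) = mex{1,1,0,3,3} = 2
G(19) = mex{2,0,1,0,2} = 3
G(20) = mex{3,1,0,1,3} = 2
G(21) = mex{2,2,1,0,0} = 3
G(22) = mex{3,3,0,1,1} = 2
Stack A: G(12) = 0.
Stack B: G(22) = 2.
Combined Grundy value = 0 ⊕ 2 = 2.
A winning move leaves total XOR = 0, i.e. changes one component's Grundy value g to g ⊕ X where X is the current total.
Stack A: need g' = 0⊕2 = 2. Options: 12−1→G=3, 12−3→G=3, 12−6→G=2, 12−7→G=1, 12−9→G=1. Hits: 1.
Stack B: need g' = 2⊕2 = 0. Options: 22−1→G=3, 22−3→G=3, 22−6→G=0, 22−7→G=1, 22−9→G=1. Hits: 1.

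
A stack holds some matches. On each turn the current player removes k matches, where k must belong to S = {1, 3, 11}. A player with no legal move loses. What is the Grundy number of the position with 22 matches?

n :  0  1  2  3  4  5  6  7  8  9 10 11 12 13 14 15 16 17 18 19 20 21 22
G :  0  1  0  1  0  1  0  1  0  1  0  1  0  1  0  1  0  1  0  1  0  1  0

0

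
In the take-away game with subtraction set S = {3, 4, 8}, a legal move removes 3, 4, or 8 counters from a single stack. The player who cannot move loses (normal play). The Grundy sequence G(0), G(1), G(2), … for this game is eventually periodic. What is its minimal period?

n :  0  1  2  3  4  5  6  7  8  9 10 11 12 13 14 15 16 17 18 19 20 21 22 23 24 25
G :  0  0  0  1  1  1  2  0  2  3  1  3  0  0  0  1  1  1  2  0  2  3  1  3  0  0
G(n+12) = G(n) holds for n = 0,…,7 (a full window of length max(S) = 8), so the sequence is purely periodic with period 12.

12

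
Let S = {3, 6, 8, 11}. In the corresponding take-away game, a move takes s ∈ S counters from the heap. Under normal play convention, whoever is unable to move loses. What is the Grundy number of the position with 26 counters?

4

n :  0  1  2  3  4  5  6  7  8  9 10 11 12 13 14 15 16 17 18 19 20 21 22 23 24 25 26
G :  0  0  0  1  1  1  2  2  2  3  3  3  4  4  0  0  0  1  1  1  2  2  2  3  3  3  4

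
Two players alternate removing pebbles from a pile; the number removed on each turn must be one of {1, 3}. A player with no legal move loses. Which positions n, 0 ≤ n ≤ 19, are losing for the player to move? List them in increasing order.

G(0) = 0
G(1) = mex{0} = 1
G(2) = mex{1} = 0
G(3) = mex{0,0} = 1
G(4) = mex{1,1} = 0
G(5) = mex{0,0} = 1
G(6) = mex{1,1} = 0
G(7) = mex{0,0} = 1
G(8) = mex{1,1} = 0
G(9) = mex{0,0} = 1
G(10) = mex{1,1} = 0
G(11) = mex{0,0} = 1
G(12) = mex{1,1} = 0
G(13) = mex{0,0} = 1
G(14) = mex{1,1} = 0
G(15) = mex{0,0} = 1
G(16) = mex{1,1} = 0
G(17) = mex{0,0} = 1
G(18) = mex{1,1} = 0
G(19) = mex{0,0} = 1
P-positions are exactly the n with G(n) = 0.

0, 2, 4, 6, 8, 10, 12, 14, 16, 18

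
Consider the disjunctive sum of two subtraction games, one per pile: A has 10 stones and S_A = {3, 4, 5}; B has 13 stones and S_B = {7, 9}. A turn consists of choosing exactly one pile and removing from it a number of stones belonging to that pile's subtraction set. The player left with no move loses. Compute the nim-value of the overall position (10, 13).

Pile A, S = {3, 4, 5}:
n :  0  1  2  3  4  5  6  7  8  9 10
G :  0  0  0  1  1  1  2  2  0  0  0
G_A(10) = 0.
Pile B, S = {7, 9}:
n :  0  1  2  3  4  5  6  7  8  9 10 11 12 13
G :  0  0  0  0  0  0  0  1  1  1  1  1  1  1
G_B(13) = 1.
Combined Grundy value = 0 ⊕ 1 = 1.

1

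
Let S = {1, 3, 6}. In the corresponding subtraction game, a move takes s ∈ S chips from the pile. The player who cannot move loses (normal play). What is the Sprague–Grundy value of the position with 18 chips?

0

n :  0  1  2  3  4  5  6  7  8  9 10 11 12 13 14 15 16 17 18
G :  0  1  0  1  0  1  2  3  2  0  1  0  1  0  1  2  3  2  0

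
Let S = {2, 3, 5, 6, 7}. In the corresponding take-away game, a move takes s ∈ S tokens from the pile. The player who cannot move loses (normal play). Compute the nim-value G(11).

n :  0  1  2  3  4  5  6  7  8  9 10 11
G :  0  0  1  1  2  2  3  3  4  0  0  1

1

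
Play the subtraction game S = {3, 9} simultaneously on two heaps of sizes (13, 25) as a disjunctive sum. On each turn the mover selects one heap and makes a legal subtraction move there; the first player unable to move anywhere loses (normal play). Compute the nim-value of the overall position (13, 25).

0

All heaps use S = {3, 9}:
G(0) = 0
G(1) = mex{} = 0
G(2) = mex{} = 0
G(3) = mex{0} = 1
G(4) = mex{0} = 1
G(5) = mex{0} = 1
G(6) = mex{1} = 0
G(7) = mex{1} = 0
G(8) = mex{1} = 0
G(9) = mex{0,0} = 1
G(10) = mex{0,0} = 1
G(11) = mex{0,0} = 1
G(12) = mex{1,1} = 0
G(13) = mex{1,1} = 0
G(14) = mex{1,1} = 0
G(15) = mex{0,0} = 1
G(16) = mex{0,0} = 1
G(17) = mex{0,0} = 1
G(18) = mex{1,1} = 0
G(19) = mex{1,1} = 0
G(20) = mex{1,1} = 0
G(21) = mex{0,0} = 1
G(22) = mex{0,0} = 1
G(23) = mex{0,0} = 1
G(24) = mex{1,1} = 0
G(25) = mex{1,1} = 0
Heap A: G(13) = 0.
Heap B: G(25) = 0.
Combined Grundy value = 0 ⊕ 0 = 0.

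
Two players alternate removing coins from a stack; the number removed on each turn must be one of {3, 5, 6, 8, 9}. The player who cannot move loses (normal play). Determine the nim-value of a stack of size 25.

G(0) = 0
G(1) = mex{} = 0
G(2) = mex{} = 0
G(3) = mex{0} = 1
G(4) = mex{0} = 1
G(5) = mex{0,0} = 1
G(6) = mex{1,0,0} = 2
G(7) = mex{1,0,0} = 2
G(8) = mex{1,1,0,0} = 2
G(9) = mex{2,1,1,0,0} = 3
G(10) = mex{2,1,1,0,0} = 3
G(11) = mex{2,2,1,1,0} = 3
G(12) = mex{3,2,2,1,1} = 0
G(13) = mex{3,2,2,1,1} = 0
G(14) = mex{3,3,2,2,1} = 0
G(15) = mex{0,3,3,2,2} = 1
G(16) = mex{0,3,3,2,2} = 1
G(17) = mex{0,0,3,3,2} = 1
G(18) = mex{1,0,0,3,3} = 2
G(19) = mex{1,0,0,3,3} = 2
G(20) = mex{1,1,0,0,3} = 2
G(21) = mex{2,1,1,0,0} = 3
G(22) = mex{2,1,1,0,0} = 3
G(23) = mex{2,2,1,1,0} = 3
G(24) = mex{3,2,2,1,1} = 0
G(25) = mex{3,2,2,1,1} = 0

0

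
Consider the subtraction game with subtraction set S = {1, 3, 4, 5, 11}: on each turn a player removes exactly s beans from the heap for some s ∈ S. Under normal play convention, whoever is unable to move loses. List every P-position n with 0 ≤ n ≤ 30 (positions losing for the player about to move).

0, 2, 8, 10, 16, 18, 24, 26

G(0) = 0
G(1) = mex{0} = 1
G(2) = mex{1} = 0
G(3) = mex{0,0} = 1
G(4) = mex{1,1,0} = 2
G(5) = mex{2,0,1,0} = 3
G(6) = mex{3,1,0,1} = 2
G(7) = mex{2,2,1,0} = 3
G(8) = mex{3,3,2,1} = 0
G(9) = mex{0,2,3,2} = 1
G(10) = mex{1,3,2,3} = 0
G(11) = mex{0,0,3,2,0} = 1
G(12) = mex{1,1,0,3,1} = 2
G(13) = mex{2,0,1,0,0} = 3
G(14) = mex{3,1,0,1,1} = 2
G(15) = mex{2,2,1,0,2} = 3
G(16) = mex{3,3,2,1,3} = 0
G(17) = mex{0,2,3,2,2} = 1
G(18) = mex{1,3,2,3,3} = 0
G(19) = mex{0,0,3,2,0} = 1
G(20) = mex{1,1,0,3,1} = 2
G(21) = mex{2,0,1,0,0} = 3
G(22) = mex{3,1,0,1,1} = 2
G(23) = mex{2,2,1,0,2} = 3
G(24) = mex{3,3,2,1,3} = 0
G(25) = mex{0,2,3,2,2} = 1
G(26) = mex{1,3,2,3,3} = 0
G(27) = mex{0,0,3,2,0} = 1
G(28) = mex{1,1,0,3,1} = 2
G(29) = mex{2,0,1,0,0} = 3
G(30) = mex{3,1,0,1,1} = 2
P-positions are exactly the n with G(n) = 0.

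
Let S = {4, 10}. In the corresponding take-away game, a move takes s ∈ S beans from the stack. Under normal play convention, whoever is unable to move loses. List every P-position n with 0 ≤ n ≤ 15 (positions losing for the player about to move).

0, 1, 2, 3, 8, 9, 14, 15

G(0) = 0
G(1) = mex{} = 0
G(2) = mex{} = 0
G(3) = mex{} = 0
G(4) = mex{0} = 1
G(5) = mex{0} = 1
G(6) = mex{0} = 1
G(7) = mex{0} = 1
G(8) = mex{1} = 0
G(9) = mex{1} = 0
G(10) = mex{1,0} = 2
G(11) = mex{1,0} = 2
G(12) = mex{0,0} = 1
G(13) = mex{0,0} = 1
G(14) = mex{2,1} = 0
G(15) = mex{2,1} = 0
P-positions are exactly the n with G(n) = 0.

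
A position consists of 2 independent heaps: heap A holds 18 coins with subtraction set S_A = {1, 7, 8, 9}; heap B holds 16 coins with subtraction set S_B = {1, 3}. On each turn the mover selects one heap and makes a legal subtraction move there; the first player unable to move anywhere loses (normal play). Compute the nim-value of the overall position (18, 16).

0

Heap A, S = {1, 7, 8, 9}:
G(0) = 0
G(1) = mex{0} = 1
G(2) = mex{1} = 0
G(3) = mex{0} = 1
G(4) = mex{1} = 0
G(5) = mex{0} = 1
G(6) = mex{1} = 0
G(7) = mex{0,0} = 1
G(8) = mex{1,1,0} = 2
G(9) = mex{2,0,1,0} = 3
G(10) = mex{3,1,0,1} = 2
G(11) = mex{2,0,1,0} = 3
G(12) = mex{3,1,0,1} = 2
G(13) = mex{2,0,1,0} = 3
G(14) = mex{3,1,0,1} = 2
G(15) = mex{2,2,1,0} = 3
G(16) = mex{3,3,2,1} = 0
G(17) = mex{0,2,3,2} = 1
G(18) = mex{1,3,2,3} = 0
G_A(18) = 0.
Heap B, S = {1, 3}:
n :  0  1  2  3  4  5  6  7  8  9 10 11 12 13 14 15 16
G :  0  1  0  1  0  1  0  1  0  1  0  1  0  1  0  1  0
G_B(16) = 0.
Combined Grundy value = 0 ⊕ 0 = 0.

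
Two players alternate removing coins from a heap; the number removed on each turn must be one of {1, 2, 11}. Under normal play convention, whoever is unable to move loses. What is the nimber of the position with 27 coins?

G(0) = 0
G(1) = mex{0} = 1
G(2) = mex{1,0} = 2
G(3) = mex{2,1} = 0
G(4) = mex{0,2} = 1
G(5) = mex{1,0} = 2
G(6) = mex{2,1} = 0
G(7) = mex{0,2} = 1
G(8) = mex{1,0} = 2
G(9) = mex{2,1} = 0
G(10) = mex{0,2} = 1
G(11) = mex{1,0,0} = 2
G(12) = mex{2,1,1} = 0
G(13) = mex{0,2,2} = 1
G(14) = mex{1,0,0} = 2
G(15) = mex{2,1,1} = 0
G(16) = mex{0,2,2} = 1
G(17) = mex{1,0,0} = 2
G(18) = mex{2,1,1} = 0
G(19) = mex{0,2,2} = 1
G(20) = mex{1,0,0} = 2
G(21) = mex{2,1,1} = 0
G(22) = mex{0,2,2} = 1
G(23) = mex{1,0,0} = 2
G(24) = mex{2,1,1} = 0
G(25) = mex{0,2,2} = 1
G(26) = mex{1,0,0} = 2
G(27) = mex{2,1,1} = 0

0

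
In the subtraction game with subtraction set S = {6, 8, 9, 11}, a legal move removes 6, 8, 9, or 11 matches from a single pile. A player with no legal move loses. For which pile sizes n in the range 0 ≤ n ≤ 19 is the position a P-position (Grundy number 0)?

0, 1, 2, 3, 4, 5, 17, 18, 19

G(0) = 0
G(1) = mex{} = 0
G(2) = mex{} = 0
G(3) = mex{} = 0
G(4) = mex{} = 0
G(5) = mex{} = 0
G(6) = mex{0} = 1
G(7) = mex{0} = 1
G(8) = mex{0,0} = 1
G(9) = mex{0,0,0} = 1
G(10) = mex{0,0,0} = 1
G(11) = mex{0,0,0,0} = 1
G(12) = mex{1,0,0,0} = 2
G(13) = mex{1,0,0,0} = 2
G(14) = mex{1,1,0,0} = 2
G(15) = mex{1,1,1,0} = 2
G(16) = mex{1,1,1,0} = 2
G(17) = mex{1,1,1,1} = 0
G(18) = mex{2,1,1,1} = 0
G(19) = mex{2,1,1,1} = 0
P-positions are exactly the n with G(n) = 0.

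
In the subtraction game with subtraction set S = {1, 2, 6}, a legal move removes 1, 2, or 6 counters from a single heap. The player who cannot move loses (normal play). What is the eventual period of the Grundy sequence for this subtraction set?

n :  0  1  2  3  4  5  6  7  8  9 10 11 12 13 14 15
G :  0  1  2  0  1  2  3  0  1  2  0  1  2  3  0  1
G(n+7) = G(n) holds for n = 0,…,5 (a full window of length max(S) = 6), so the sequence is purely periodic with period 7.

7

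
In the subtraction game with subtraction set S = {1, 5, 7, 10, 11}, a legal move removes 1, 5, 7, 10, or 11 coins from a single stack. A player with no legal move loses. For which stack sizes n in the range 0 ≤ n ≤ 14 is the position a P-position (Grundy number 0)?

0, 2, 4, 6, 8

G(0) = 0
G(1) = mex{0} = 1
G(2) = mex{1} = 0
G(3) = mex{0} = 1
G(4) = mex{1} = 0
G(5) = mex{0,0} = 1
G(6) = mex{1,1} = 0
G(7) = mex{0,0,0} = 1
G(8) = mex{1,1,1} = 0
G(9) = mex{0,0,0} = 1
G(10) = mex{1,1,1,0} = 2
G(11) = mex{2,0,0,1,0} = 3
G(12) = mex{3,1,1,0,1} = 2
G(13) = mex{2,0,0,1,0} = 3
G(14) = mex{3,1,1,0,1} = 2
P-positions are exactly the n with G(n) = 0.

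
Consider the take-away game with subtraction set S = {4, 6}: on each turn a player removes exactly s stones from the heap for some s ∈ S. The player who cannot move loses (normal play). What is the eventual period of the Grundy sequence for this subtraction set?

n :  0  1  2  3  4  5  6  7  8  9 10 11 12 13 14 15 16 17 18 19 20 21
G :  0  0  0  0  1  1  1  1  2  2  0  0  0  0  1  1  1  1  2  2  0  0
G(n+10) = G(n) holds for n = 0,…,5 (a full window of length max(S) = 6), so the sequence is purely periodic with period 10.

10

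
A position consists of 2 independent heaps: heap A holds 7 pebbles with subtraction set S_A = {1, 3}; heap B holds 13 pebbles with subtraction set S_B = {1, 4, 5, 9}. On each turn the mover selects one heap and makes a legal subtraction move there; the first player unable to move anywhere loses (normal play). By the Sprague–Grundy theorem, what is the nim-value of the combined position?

Heap A, S = {1, 3}:
G(0) = 0
G(1) = mex{0} = 1
G(2) = mex{1} = 0
G(3) = mex{0,0} = 1
G(4) = mex{1,1} = 0
G(5) = mex{0,0} = 1
G(6) = mex{1,1} = 0
G(7) = mex{0,0} = 1
G_A(7) = 1.
Heap B, S = {1, 4, 5, 9}:
n :  0  1  2  3  4  5  6  7  8  9 10 11 12 13
G :  0  1  0  1  2  3  2  3  0  1  0  1  2  3
G_B(13) = 3.
Combined Grundy value = 1 ⊕ 3 = 2.

2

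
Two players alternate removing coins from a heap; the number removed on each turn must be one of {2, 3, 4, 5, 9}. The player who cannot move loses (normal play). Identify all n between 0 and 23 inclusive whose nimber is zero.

n :  0  1  2  3  4  5  6  7  8  9 10 11 12 13 14 15 16 17 18 19 20 21 22 23
G :  0  0  1  1  2  2  3  0  0  1  1  2  2  3  0  0  1  1  2  2  3  0  0  1
P-positions are exactly the n with G(n) = 0.

0, 1, 7, 8, 14, 15, 21, 22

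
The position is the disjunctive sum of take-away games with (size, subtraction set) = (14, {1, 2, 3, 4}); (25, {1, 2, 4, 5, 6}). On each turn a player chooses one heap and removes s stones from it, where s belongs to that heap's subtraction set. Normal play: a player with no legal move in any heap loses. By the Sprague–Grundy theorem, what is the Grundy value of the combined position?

Heap A, S = {1, 2, 3, 4}:
n :  0  1  2  3  4  5  6  7  8  9 10 11 12 13 14
G :  0  1  2  3  4  0  1  2  3  4  0  1  2  3  4
G_A(14) = 4.
Heap B, S = {1, 2, 4, 5, 6}:
n :  0  1  2  3  4  5  6  7  8  9 10 11 12 13 14 15 16 17 18 19 20 21 22 23 24 25
G :  0  1  2  0  1  2  3  4  5  3  0  1  2  0  1  2  3  4  5  3  0  1  2  0  1  2
G_B(25) = 2.
Combined Grundy value = 4 ⊕ 2 = 6.

6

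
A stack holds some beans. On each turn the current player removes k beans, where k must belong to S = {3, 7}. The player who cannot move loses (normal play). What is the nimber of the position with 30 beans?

G(0) = 0
G(1) = mex{} = 0
G(2) = mex{} = 0
G(3) = mex{0} = 1
G(4) = mex{0} = 1
G(5) = mex{0} = 1
G(6) = mex{1} = 0
G(7) = mex{1,0} = 2
G(8) = mex{1,0} = 2
G(9) = mex{0,0} = 1
G(10) = mex{2,1} = 0
G(11) = mex{2,1} = 0
G(12) = mex{1,1} = 0
G(13) = mex{0,0} = 1
G(14) = mex{0,2} = 1
G(15) = mex{0,2} = 1
G(16) = mex{1,1} = 0
G(17) = mex{1,0} = 2
G(18) = mex{1,0} = 2
G(19) = mex{0,0} = 1
G(20) = mex{2,1} = 0
G(21) = mex{2,1} = 0
G(22) = mex{1,1} = 0
G(23) = mex{0,0} = 1
G(24) = mex{0,2} = 1
G(25) = mex{0,2} = 1
G(26) = mex{1,1} = 0
G(27) = mex{1,0} = 2
G(28) = mex{1,0} = 2
G(29) = mex{0,0} = 1
G(30) = mex{2,1} = 0

0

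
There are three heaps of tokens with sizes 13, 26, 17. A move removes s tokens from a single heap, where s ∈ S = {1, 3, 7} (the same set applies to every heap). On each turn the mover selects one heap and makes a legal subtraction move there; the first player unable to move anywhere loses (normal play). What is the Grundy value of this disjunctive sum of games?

All heaps use S = {1, 3, 7}:
n :  0  1  2  3  4  5  6  7  8  9 10 11 12 13 14 15 16 17 18 19 20 21 22 23 24 25 26
G :  0  1  0  1  0  1  0  1  0  1  0  1  0  1  0  1  0  1  0  1  0  1  0  1  0  1  0
Heap A: G(13) = 1.
Heap B: G(26) = 0.
Heap C: G(17) = 1.
Combined Grundy value = 1 ⊕ 0 ⊕ 1 = 0.

0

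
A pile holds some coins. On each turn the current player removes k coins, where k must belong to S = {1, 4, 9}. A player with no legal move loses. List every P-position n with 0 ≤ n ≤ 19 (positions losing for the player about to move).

0, 2, 5, 7, 10, 12, 15, 17

G(0) = 0
G(1) = mex{0} = 1
G(2) = mex{1} = 0
G(3) = mex{0} = 1
G(4) = mex{1,0} = 2
G(5) = mex{2,1} = 0
G(6) = mex{0,0} = 1
G(7) = mex{1,1} = 0
G(8) = mex{0,2} = 1
G(9) = mex{1,0,0} = 2
G(10) = mex{2,1,1} = 0
G(11) = mex{0,0,0} = 1
G(12) = mex{1,1,1} = 0
G(13) = mex{0,2,2} = 1
G(14) = mex{1,0,0} = 2
G(15) = mex{2,1,1} = 0
G(16) = mex{0,0,0} = 1
G(17) = mex{1,1,1} = 0
G(18) = mex{0,2,2} = 1
G(19) = mex{1,0,0} = 2
P-positions are exactly the n with G(n) = 0.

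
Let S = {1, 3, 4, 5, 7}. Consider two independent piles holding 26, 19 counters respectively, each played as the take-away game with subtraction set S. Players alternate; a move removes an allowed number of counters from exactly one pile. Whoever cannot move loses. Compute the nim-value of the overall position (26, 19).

1

All piles use S = {1, 3, 4, 5, 7}:
n :  0  1  2  3  4  5  6  7  8  9 10 11 12 13 14 15 16 17 18 19 20 21 22 23 24 25 26
G :  0  1  0  1  2  3  2  3  0  1  0  1  2  3  2  3  0  1  0  1  2  3  2  3  0  1  0
Pile A: G(26) = 0.
Pile B: G(19) = 1.
Combined Grundy value = 0 ⊕ 1 = 1.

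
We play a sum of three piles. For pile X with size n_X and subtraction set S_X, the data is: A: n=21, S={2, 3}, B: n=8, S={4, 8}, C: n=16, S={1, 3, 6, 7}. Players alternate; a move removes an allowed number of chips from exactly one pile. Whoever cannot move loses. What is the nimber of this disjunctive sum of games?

Pile A, S = {2, 3}:
G(0) = 0
G(1) = mex{} = 0
G(2) = mex{0} = 1
G(3) = mex{0,0} = 1
G(4) = mex{1,0} = 2
G(5) = mex{1,1} = 0
G(6) = mex{2,1} = 0
G(7) = mex{0,2} = 1
G(8) = mex{0,0} = 1
G(9) = mex{1,0} = 2
G(10) = mex{1,1} = 0
G(11) = mex{2,1} = 0
G(12) = mex{0,2} = 1
G(13) = mex{0,0} = 1
G(14) = mex{1,0} = 2
G(15) = mex{1,1} = 0
G(16) = mex{2,1} = 0
G(17) = mex{0,2} = 1
G(18) = mex{0,0} = 1
G(19) = mex{1,0} = 2
G(20) = mex{1,1} = 0
G(21) = mex{2,1} = 0
G_A(21) = 0.
Pile B, S = {4, 8}:
G(0) = 0
G(1) = mex{} = 0
G(2) = mex{} = 0
G(3) = mex{} = 0
G(4) = mex{0} = 1
G(5) = mex{0} = 1
G(6) = mex{0} = 1
G(7) = mex{0} = 1
G(8) = mex{1,0} = 2
G_B(8) = 2.
Pile C, S = {1, 3, 6, 7}:
G(0) = 0
G(1) = mex{0} = 1
G(2) = mex{1} = 0
G(3) = mex{0,0} = 1
G(4) = mex{1,1} = 0
G(5) = mex{0,0} = 1
G(6) = mex{1,1,0} = 2
G(7) = mex{2,0,1,0} = 3
G(8) = mex{3,1,0,1} = 2
G(9) = mex{2,2,1,0} = 3
G(10) = mex{3,3,0,1} = 2
G(11) = mex{2,2,1,0} = 3
G(12) = mex{3,3,2,1} = 0
G(13) = mex{0,2,3,2} = 1
G(14) = mex{1,3,2,3} = 0
G(15) = mex{0,0,3,2} = 1
G(16) = mex{1,1,2,3} = 0
G_C(16) = 0.
Combined Grundy value = 0 ⊕ 2 ⊕ 0 = 2.

2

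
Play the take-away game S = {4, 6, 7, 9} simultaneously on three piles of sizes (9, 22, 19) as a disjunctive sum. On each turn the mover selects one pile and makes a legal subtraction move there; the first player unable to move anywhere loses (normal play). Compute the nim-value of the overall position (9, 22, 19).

1

All piles use S = {4, 6, 7, 9}:
n :  0  1  2  3  4  5  6  7  8  9 10 11 12 13 14 15 16 17 18 19 20 21 22
G :  0  0  0  0  1  1  1  1  2  2  2  2  3  0  0  0  0  1  1  1  1  2  2
Pile A: G(9) = 2.
Pile B: G(22) = 2.
Pile C: G(19) = 1.
Combined Grundy value = 2 ⊕ 2 ⊕ 1 = 1.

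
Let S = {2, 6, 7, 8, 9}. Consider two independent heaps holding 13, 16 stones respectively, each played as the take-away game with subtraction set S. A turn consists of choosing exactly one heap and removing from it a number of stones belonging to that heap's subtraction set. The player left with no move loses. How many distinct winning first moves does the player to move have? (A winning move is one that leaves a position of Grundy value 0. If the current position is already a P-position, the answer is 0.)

All heaps use S = {2, 6, 7, 8, 9}:
n :  0  1  2  3  4  5  6  7  8  9 10 11 12 13 14 15 16
G :  0  0  1  1  0  0  1  1  2  2  3  3  2  2  3  0  0
Heap A: G(13) = 2.
Heap B: G(16) = 0.
Combined Grundy value = 2 ⊕ 0 = 2.
A winning move leaves total XOR = 0, i.e. changes one component's Grundy value g to g ⊕ X where X is the current total.
Heap A: need g' = 2⊕2 = 0. Options: 13−2→G=3, 13−6→G=1, 13−7→G=1, 13−8→G=0, 13−9→G=0. Hits: 2.
Heap B: need g' = 0⊕2 = 2. Options: 16−2→G=3, 16−6→G=3, 16−7→G=2, 16−8→G=2, 16−9→G=1. Hits: 2.

4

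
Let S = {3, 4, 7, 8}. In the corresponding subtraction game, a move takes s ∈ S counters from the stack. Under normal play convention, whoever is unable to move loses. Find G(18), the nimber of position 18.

2

n :  0  1  2  3  4  5  6  7  8  9 10 11 12 13 14 15 16 17 18
G :  0  0  0  1  1  1  2  2  2  3  3  0  0  0  1  1  1  2  2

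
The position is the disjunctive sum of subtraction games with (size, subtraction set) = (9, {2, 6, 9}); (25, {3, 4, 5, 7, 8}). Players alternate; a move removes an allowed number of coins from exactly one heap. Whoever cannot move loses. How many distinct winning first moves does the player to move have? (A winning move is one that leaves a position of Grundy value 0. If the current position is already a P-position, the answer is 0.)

Heap A, S = {2, 6, 9}:
G(0) = 0
G(1) = mex{} = 0
G(2) = mex{0} = 1
G(3) = mex{0} = 1
G(4) = mex{1} = 0
G(5) = mex{1} = 0
G(6) = mex{0,0} = 1
G(7) = mex{0,0} = 1
G(8) = mex{1,1} = 0
G(9) = mex{1,1,0} = 2
G_A(9) = 2.
Heap B, S = {3, 4, 5, 7, 8}:
n :  0  1  2  3  4  5  6  7  8  9 10 11 12 13 14 15 16 17 18 19 20 21 22 23 24 25
G :  0  0  0  1  1  1  2  2  2  3  3  0  0  0  1  1  1  2  2  2  3  3  0  0  0  1
G_B(25) = 1.
Combined Grundy value = 2 ⊕ 1 = 3.
A winning move leaves total XOR = 0, i.e. changes one component's Grundy value g to g ⊕ X where X is the current total.
Heap A: need g' = 2⊕3 = 1. Options: 9−2→G=1, 9−6→G=1, 9−9→G=0. Hits: 2.
Heap B: need g' = 1⊕3 = 2. Options: 25−3→G=0, 25−4→G=3, 25−5→G=3, 25−7→G=2, 25−8→G=2. Hits: 2.

4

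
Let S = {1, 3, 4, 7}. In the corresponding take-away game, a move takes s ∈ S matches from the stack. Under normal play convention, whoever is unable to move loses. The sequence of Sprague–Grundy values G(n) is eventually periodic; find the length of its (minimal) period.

G(0) = 0
G(1) = mex{0} = 1
G(2) = mex{1} = 0
G(3) = mex{0,0} = 1
G(4) = mex{1,1,0} = 2
G(5) = mex{2,0,1} = 3
G(6) = mex{3,1,0} = 2
G(7) = mex{2,2,1,0} = 3
G(8) = mex{3,3,2,1} = 0
G(9) = mex{0,2,3,0} = 1
G(10) = mex{1,3,2,1} = 0
G(11) = mex{0,0,3,2} = 1
G(12) = mex{1,1,0,3} = 2
G(13) = mex{2,0,1,2} = 3
G(14) = mex{3,1,0,3} = 2
G(15) = mex{2,2,1,0} = 3
G(16) = mex{3,3,2,1} = 0
G(17) = mex{0,2,3,0} = 1
G(n+8) = G(n) holds for n = 0,…,6 (a full window of length max(S) = 7), so the sequence is purely periodic with period 8.

8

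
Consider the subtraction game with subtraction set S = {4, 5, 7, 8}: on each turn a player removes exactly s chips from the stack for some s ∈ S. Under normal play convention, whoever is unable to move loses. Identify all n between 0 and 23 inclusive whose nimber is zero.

0, 1, 2, 3, 12, 13, 14, 15

G(0) = 0
G(1) = mex{} = 0
G(2) = mex{} = 0
G(3) = mex{} = 0
G(4) = mex{0} = 1
G(5) = mex{0,0} = 1
G(6) = mex{0,0} = 1
G(7) = mex{0,0,0} = 1
G(8) = mex{1,0,0,0} = 2
G(9) = mex{1,1,0,0} = 2
G(10) = mex{1,1,0,0} = 2
G(11) = mex{1,1,1,0} = 2
G(12) = mex{2,1,1,1} = 0
G(13) = mex{2,2,1,1} = 0
G(14) = mex{2,2,1,1} = 0
G(15) = mex{2,2,2,1} = 0
G(16) = mex{0,2,2,2} = 1
G(17) = mex{0,0,2,2} = 1
G(18) = mex{0,0,2,2} = 1
G(19) = mex{0,0,0,2} = 1
G(20) = mex{1,0,0,0} = 2
G(21) = mex{1,1,0,0} = 2
G(22) = mex{1,1,0,0} = 2
G(23) = mex{1,1,1,0} = 2
P-positions are exactly the n with G(n) = 0.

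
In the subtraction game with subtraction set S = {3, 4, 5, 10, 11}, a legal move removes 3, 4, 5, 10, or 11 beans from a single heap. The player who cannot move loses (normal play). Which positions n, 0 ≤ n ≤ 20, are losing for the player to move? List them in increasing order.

0, 1, 2, 8, 9, 15, 16, 17

n :  0  1  2  3  4  5  6  7  8  9 10 11 12 13 14 15 16 17 18 19 20
G :  0  0  0  1  1  1  2  2  0  0  3  1  1  2  2  0  0  0  1  1  1
P-positions are exactly the n with G(n) = 0.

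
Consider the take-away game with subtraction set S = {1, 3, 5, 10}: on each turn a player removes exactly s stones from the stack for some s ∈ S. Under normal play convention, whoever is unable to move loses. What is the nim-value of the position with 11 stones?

G(0) = 0
G(1) = mex{0} = 1
G(2) = mex{1} = 0
G(3) = mex{0,0} = 1
G(4) = mex{1,1} = 0
G(5) = mex{0,0,0} = 1
G(6) = mex{1,1,1} = 0
G(7) = mex{0,0,0} = 1
G(8) = mex{1,1,1} = 0
G(9) = mex{0,0,0} = 1
G(10) = mex{1,1,1,0} = 2
G(11) = mex{2,0,0,1} = 3

3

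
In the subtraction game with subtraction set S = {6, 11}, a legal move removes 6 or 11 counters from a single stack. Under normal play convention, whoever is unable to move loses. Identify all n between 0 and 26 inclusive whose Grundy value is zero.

0, 1, 2, 3, 4, 5, 17, 18, 19, 20, 21, 22

n :  0  1  2  3  4  5  6  7  8  9 10 11 12 13 14 15 16 17 18 19 20 21 22 23 24 25 26
G :  0  0  0  0  0  0  1  1  1  1  1  1  2  2  2  2  2  0  0  0  0  0  0  1  1  1  1
P-positions are exactly the n with G(n) = 0.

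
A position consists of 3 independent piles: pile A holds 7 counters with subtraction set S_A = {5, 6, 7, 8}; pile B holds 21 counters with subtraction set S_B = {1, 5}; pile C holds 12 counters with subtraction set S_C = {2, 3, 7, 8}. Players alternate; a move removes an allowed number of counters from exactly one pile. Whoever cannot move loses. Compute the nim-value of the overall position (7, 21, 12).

1

Pile A, S = {5, 6, 7, 8}:
n : 0 1 2 3 4 5 6 7
G : 0 0 0 0 0 1 1 1
G_A(7) = 1.
Pile B, S = {1, 5}:
n :  0  1  2  3  4  5  6  7  8  9 10 11 12 13 14 15 16 17 18 19 20 21
G :  0  1  0  1  0  1  0  1  0  1  0  1  0  1  0  1  0  1  0  1  0  1
G_B(21) = 1.
Pile C, S = {2, 3, 7, 8}:
G(0) = 0
G(1) = mex{} = 0
G(2) = mex{0} = 1
G(3) = mex{0,0} = 1
G(4) = mex{1,0} = 2
G(5) = mex{1,1} = 0
G(6) = mex{2,1} = 0
G(7) = mex{0,2,0} = 1
G(8) = mex{0,0,0,0} = 1
G(9) = mex{1,0,1,0} = 2
G(10) = mex{1,1,1,1} = 0
G(11) = mex{2,1,2,1} = 0
G(12) = mex{0,2,0,2} = 1
G_C(12) = 1.
Combined Grundy value = 1 ⊕ 1 ⊕ 1 = 1.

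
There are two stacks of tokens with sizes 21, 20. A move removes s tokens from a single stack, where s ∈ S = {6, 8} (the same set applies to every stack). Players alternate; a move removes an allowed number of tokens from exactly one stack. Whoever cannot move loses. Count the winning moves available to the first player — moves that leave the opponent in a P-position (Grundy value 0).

0

All stacks use S = {6, 8}:
G(0) = 0
G(1) = mex{} = 0
G(2) = mex{} = 0
G(3) = mex{} = 0
G(4) = mex{} = 0
G(5) = mex{} = 0
G(6) = mex{0} = 1
G(7) = mex{0} = 1
G(8) = mex{0,0} = 1
G(9) = mex{0,0} = 1
G(10) = mex{0,0} = 1
G(11) = mex{0,0} = 1
G(12) = mex{1,0} = 2
G(13) = mex{1,0} = 2
G(14) = mex{1,1} = 0
G(15) = mex{1,1} = 0
G(16) = mex{1,1} = 0
G(17) = mex{1,1} = 0
G(18) = mex{2,1} = 0
G(19) = mex{2,1} = 0
G(20) = mex{0,2} = 1
G(21) = mex{0,2} = 1
Stack A: G(21) = 1.
Stack B: G(20) = 1.
Combined Grundy value = 1 ⊕ 1 = 0.
A winning move leaves total XOR = 0, i.e. changes one component's Grundy value g to g ⊕ X where X is the current total.
Stack A: target g' = 1⊕0 = 1, but every legal move changes the Grundy value (mex property), so 0 moves.
Stack B: target g' = 1⊕0 = 1, but every legal move changes the Grundy value (mex property), so 0 moves.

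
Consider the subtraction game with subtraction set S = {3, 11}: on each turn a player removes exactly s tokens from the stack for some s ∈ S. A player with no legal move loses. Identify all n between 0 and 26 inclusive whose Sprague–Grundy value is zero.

0, 1, 2, 6, 7, 8, 14, 15, 16, 20, 21, 22

n :  0  1  2  3  4  5  6  7  8  9 10 11 12 13 14 15 16 17 18 19 20 21 22 23 24 25 26
G :  0  0  0  1  1  1  0  0  0  1  1  1  2  2  0  0  0  1  1  1  0  0  0  1  1  1  2
P-positions are exactly the n with G(n) = 0.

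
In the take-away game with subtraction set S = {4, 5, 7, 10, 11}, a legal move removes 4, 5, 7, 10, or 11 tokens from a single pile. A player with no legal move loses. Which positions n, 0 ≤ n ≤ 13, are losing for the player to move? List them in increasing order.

0, 1, 2, 3

G(0) = 0
G(1) = mex{} = 0
G(2) = mex{} = 0
G(3) = mex{} = 0
G(4) = mex{0} = 1
G(5) = mex{0,0} = 1
G(6) = mex{0,0} = 1
G(7) = mex{0,0,0} = 1
G(8) = mex{1,0,0} = 2
G(9) = mex{1,1,0} = 2
G(10) = mex{1,1,0,0} = 2
G(11) = mex{1,1,1,0,0} = 2
G(12) = mex{2,1,1,0,0} = 3
G(13) = mex{2,2,1,0,0} = 3
P-positions are exactly the n with G(n) = 0.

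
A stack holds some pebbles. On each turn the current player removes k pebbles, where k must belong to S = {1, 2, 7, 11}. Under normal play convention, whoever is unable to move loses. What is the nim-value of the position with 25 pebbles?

1

G(0) = 0
G(1) = mex{0} = 1
G(2) = mex{1,0} = 2
G(3) = mex{2,1} = 0
G(4) = mex{0,2} = 1
G(5) = mex{1,0} = 2
G(6) = mex{2,1} = 0
G(7) = mex{0,2,0} = 1
G(8) = mex{1,0,1} = 2
G(9) = mex{2,1,2} = 0
G(10) = mex{0,2,0} = 1
G(11) = mex{1,0,1,0} = 2
G(12) = mex{2,1,2,1} = 0
G(13) = mex{0,2,0,2} = 1
G(14) = mex{1,0,1,0} = 2
G(15) = mex{2,1,2,1} = 0
G(16) = mex{0,2,0,2} = 1
G(17) = mex{1,0,1,0} = 2
G(18) = mex{2,1,2,1} = 0
G(19) = mex{0,2,0,2} = 1
G(20) = mex{1,0,1,0} = 2
G(21) = mex{2,1,2,1} = 0
G(22) = mex{0,2,0,2} = 1
G(23) = mex{1,0,1,0} = 2
G(24) = mex{2,1,2,1} = 0
G(25) = mex{0,2,0,2} = 1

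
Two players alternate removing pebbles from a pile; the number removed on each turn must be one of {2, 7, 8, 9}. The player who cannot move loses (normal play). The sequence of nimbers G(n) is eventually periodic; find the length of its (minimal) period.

15

n :  0  1  2  3  4  5  6  7  8  9 10 11 12 13 14 15 16 17 18 19 20 21 22 23 24 25 26 27 28 29 30 31
G :  0  0  1  1  0  0  1  1  2  2  3  3  2  2  3  0  0  1  1  0  0  1  1  2  2  3  3  2  2  3  0  0
G(n+15) = G(n) holds for n = 0,…,8 (a full window of length max(S) = 9), so the sequence is purely periodic with period 15.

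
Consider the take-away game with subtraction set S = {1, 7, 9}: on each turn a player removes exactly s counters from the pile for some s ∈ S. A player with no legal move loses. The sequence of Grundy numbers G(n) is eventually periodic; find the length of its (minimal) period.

2

n :  0  1  2  3  4  5  6  7  8  9 10 11 12 13 14
G :  0  1  0  1  0  1  0  1  0  1  0  1  0  1  0
G(n+2) = G(n) holds for n = 0,…,8 (a full window of length max(S) = 9), so the sequence is purely periodic with period 2.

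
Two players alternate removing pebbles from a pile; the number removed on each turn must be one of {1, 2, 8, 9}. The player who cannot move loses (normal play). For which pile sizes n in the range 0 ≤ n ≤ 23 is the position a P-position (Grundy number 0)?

0, 3, 6, 10, 13, 16, 20, 23

G(0) = 0
G(1) = mex{0} = 1
G(2) = mex{1,0} = 2
G(3) = mex{2,1} = 0
G(4) = mex{0,2} = 1
G(5) = mex{1,0} = 2
G(6) = mex{2,1} = 0
G(7) = mex{0,2} = 1
G(8) = mex{1,0,0} = 2
G(9) = mex{2,1,1,0} = 3
G(10) = mex{3,2,2,1} = 0
G(11) = mex{0,3,0,2} = 1
G(12) = mex{1,0,1,0} = 2
G(13) = mex{2,1,2,1} = 0
G(14) = mex{0,2,0,2} = 1
G(15) = mex{1,0,1,0} = 2
G(16) = mex{2,1,2,1} = 0
G(17) = mex{0,2,3,2} = 1
G(18) = mex{1,0,0,3} = 2
G(19) = mex{2,1,1,0} = 3
G(20) = mex{3,2,2,1} = 0
G(21) = mex{0,3,0,2} = 1
G(22) = mex{1,0,1,0} = 2
G(23) = mex{2,1,2,1} = 0
P-positions are exactly the n with G(n) = 0.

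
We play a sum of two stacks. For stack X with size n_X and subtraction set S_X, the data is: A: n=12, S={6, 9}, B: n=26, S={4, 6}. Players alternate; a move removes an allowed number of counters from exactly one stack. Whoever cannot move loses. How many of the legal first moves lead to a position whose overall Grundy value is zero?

Stack A, S = {6, 9}:
G(0) = 0
G(1) = mex{} = 0
G(2) = mex{} = 0
G(3) = mex{} = 0
G(4) = mex{} = 0
G(5) = mex{} = 0
G(6) = mex{0} = 1
G(7) = mex{0} = 1
G(8) = mex{0} = 1
G(9) = mex{0,0} = 1
G(10) = mex{0,0} = 1
G(11) = mex{0,0} = 1
G(12) = mex{1,0} = 2
G_A(12) = 2.
Stack B, S = {4, 6}:
G(0) = 0
G(1) = mex{} = 0
G(2) = mex{} = 0
G(3) = mex{} = 0
G(4) = mex{0} = 1
G(5) = mex{0} = 1
G(6) = mex{0,0} = 1
G(7) = mex{0,0} = 1
G(8) = mex{1,0} = 2
G(9) = mex{1,0} = 2
G(10) = mex{1,1} = 0
G(11) = mex{1,1} = 0
G(12) = mex{2,1} = 0
G(13) = mex{2,1} = 0
G(14) = mex{0,2} = 1
G(15) = mex{0,2} = 1
G(16) = mex{0,0} = 1
G(17) = mex{0,0} = 1
G(18) = mex{1,0} = 2
G(19) = mex{1,0} = 2
G(20) = mex{1,1} = 0
G(21) = mex{1,1} = 0
G(22) = mex{2,1} = 0
G(23) = mex{2,1} = 0
G(24) = mex{0,2} = 1
G(25) = mex{0,2} = 1
G(26) = mex{0,0} = 1
G_B(26) = 1.
Combined Grundy value = 2 ⊕ 1 = 3.
A winning move leaves total XOR = 0, i.e. changes one component's Grundy value g to g ⊕ X where X is the current total.
Stack A: need g' = 2⊕3 = 1. Options: 12−6→G=1, 12−9→G=0. Hits: 1.
Stack B: need g' = 1⊕3 = 2. Options: 26−4→G=0, 26−6→G=0. Hits: 0.

1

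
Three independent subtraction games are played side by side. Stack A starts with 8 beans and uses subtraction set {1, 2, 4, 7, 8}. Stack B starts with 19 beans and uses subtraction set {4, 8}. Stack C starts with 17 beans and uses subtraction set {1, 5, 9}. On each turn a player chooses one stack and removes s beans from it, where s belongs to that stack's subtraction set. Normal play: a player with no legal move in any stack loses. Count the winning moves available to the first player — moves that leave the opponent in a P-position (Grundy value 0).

Stack A, S = {1, 2, 4, 7, 8}:
n : 0 1 2 3 4 5 6 7 8
G : 0 1 2 0 1 2 0 1 2
G_A(8) = 2.
Stack B, S = {4, 8}:
G(0) = 0
G(1) = mex{} = 0
G(2) = mex{} = 0
G(3) = mex{} = 0
G(4) = mex{0} = 1
G(5) = mex{0} = 1
G(6) = mex{0} = 1
G(7) = mex{0} = 1
G(8) = mex{1,0} = 2
G(9) = mex{1,0} = 2
G(10) = mex{1,0} = 2
G(11) = mex{1,0} = 2
G(12) = mex{2,1} = 0
G(13) = mex{2,1} = 0
G(14) = mex{2,1} = 0
G(15) = mex{2,1} = 0
G(16) = mex{0,2} = 1
G(17) = mex{0,2} = 1
G(18) = mex{0,2} = 1
G(19) = mex{0,2} = 1
G_B(19) = 1.
Stack C, S = {1, 5, 9}:
n :  0  1  2  3  4  5  6  7  8  9 10 11 12 13 14 15 16 17
G :  0  1  0  1  0  1  0  1  0  1  0  1  0  1  0  1  0  1
G_C(17) = 1.
Combined Grundy value = 2 ⊕ 1 ⊕ 1 = 2.
A winning move leaves total XOR = 0, i.e. changes one component's Grundy value g to g ⊕ X where X is the current total.
Stack A: need g' = 2⊕2 = 0. Options: 8−1→G=1, 8−2→G=0, 8−4→G=1, 8−7→G=1, 8−8→G=0. Hits: 2.
Stack B: need g' = 1⊕2 = 3. Options: 19−4→G=0, 19−8→G=2. Hits: 0.
Stack C: need g' = 1⊕2 = 3. Options: 17−1→G=0, 17−5→G=0, 17−9→G=0. Hits: 0.

2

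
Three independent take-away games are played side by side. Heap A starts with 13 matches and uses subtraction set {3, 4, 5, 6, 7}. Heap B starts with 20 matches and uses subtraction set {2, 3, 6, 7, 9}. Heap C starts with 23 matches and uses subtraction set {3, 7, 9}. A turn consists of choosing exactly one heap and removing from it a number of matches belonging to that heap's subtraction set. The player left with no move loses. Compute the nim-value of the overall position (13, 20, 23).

1

Heap A, S = {3, 4, 5, 6, 7}:
n :  0  1  2  3  4  5  6  7  8  9 10 11 12 13
G :  0  0  0  1  1  1  2  2  2  3  0  0  0  1
G_A(13) = 1.
Heap B, S = {2, 3, 6, 7, 9}:
G(0) = 0
G(1) = mex{} = 0
G(2) = mex{0} = 1
G(3) = mex{0,0} = 1
G(4) = mex{1,0} = 2
G(5) = mex{1,1} = 0
G(6) = mex{2,1,0} = 3
G(7) = mex{0,2,0,0} = 1
G(8) = mex{3,0,1,0} = 2
G(9) = mex{1,3,1,1,0} = 2
G(10) = mex{2,1,2,1,0} = 3
G(11) = mex{2,2,0,2,1} = 3
G(12) = mex{3,2,3,0,1} = 4
G(13) = mex{3,3,1,3,2} = 0
G(14) = mex{4,3,2,1,0} = 5
G(15) = mex{0,4,2,2,3} = 1
G(16) = mex{5,0,3,2,1} = 4
G(17) = mex{1,5,3,3,2} = 0
G(18) = mex{4,1,4,3,2} = 0
G(19) = mex{0,4,0,4,3} = 1
G(20) = mex{0,0,5,0,3} = 1
G_B(20) = 1.
Heap C, S = {3, 7, 9}:
n :  0  1  2  3  4  5  6  7  8  9 10 11 12 13 14 15 16 17 18 19 20 21 22 23
G :  0  0  0  1  1  1  0  2  2  1  3  3  0  2  0  1  0  1  0  1  0  1  0  1
G_C(23) = 1.
Combined Grundy value = 1 ⊕ 1 ⊕ 1 = 1.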